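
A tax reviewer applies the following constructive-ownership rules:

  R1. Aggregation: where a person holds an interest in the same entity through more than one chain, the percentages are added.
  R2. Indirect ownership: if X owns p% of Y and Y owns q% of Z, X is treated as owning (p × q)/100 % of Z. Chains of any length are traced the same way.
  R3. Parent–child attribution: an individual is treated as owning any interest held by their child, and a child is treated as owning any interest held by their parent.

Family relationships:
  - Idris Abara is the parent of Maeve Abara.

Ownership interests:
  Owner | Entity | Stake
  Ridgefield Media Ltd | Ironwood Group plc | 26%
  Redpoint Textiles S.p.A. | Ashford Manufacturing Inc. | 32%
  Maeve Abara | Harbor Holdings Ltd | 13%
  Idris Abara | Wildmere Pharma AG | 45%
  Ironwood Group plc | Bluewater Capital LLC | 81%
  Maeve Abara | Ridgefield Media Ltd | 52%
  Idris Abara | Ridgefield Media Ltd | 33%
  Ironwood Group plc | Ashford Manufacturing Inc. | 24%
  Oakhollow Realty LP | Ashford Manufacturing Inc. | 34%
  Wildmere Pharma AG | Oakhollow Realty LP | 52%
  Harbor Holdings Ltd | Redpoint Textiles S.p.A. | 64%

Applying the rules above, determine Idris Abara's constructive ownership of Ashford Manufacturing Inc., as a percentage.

15.9224%

By parent–child attribution (R3), Idris Abara is treated as also owning Maeve Abara's interest in Ridgefield Media Ltd, giving 33% + 52% = 85%.
By parent–child attribution (R3), Idris Abara is treated as owning Maeve Abara's 13% interest in Harbor Holdings Ltd.
Chain via Ridgefield Media Ltd → Ironwood Group plc (R2): 85% × 26% × 24% = 5.304% of Ashford Manufacturing Inc.
Chain via Wildmere Pharma AG → Oakhollow Realty LP (R2): 45% × 52% × 34% = 7.956% of Ashford Manufacturing Inc.
Chain via Harbor Holdings Ltd → Redpoint Textiles S.p.A. (R2): 13% × 64% × 32% = 2.6624% of Ashford Manufacturing Inc.
Aggregating (R1): 5.304% + 7.956% + 2.6624% = 15.9224%.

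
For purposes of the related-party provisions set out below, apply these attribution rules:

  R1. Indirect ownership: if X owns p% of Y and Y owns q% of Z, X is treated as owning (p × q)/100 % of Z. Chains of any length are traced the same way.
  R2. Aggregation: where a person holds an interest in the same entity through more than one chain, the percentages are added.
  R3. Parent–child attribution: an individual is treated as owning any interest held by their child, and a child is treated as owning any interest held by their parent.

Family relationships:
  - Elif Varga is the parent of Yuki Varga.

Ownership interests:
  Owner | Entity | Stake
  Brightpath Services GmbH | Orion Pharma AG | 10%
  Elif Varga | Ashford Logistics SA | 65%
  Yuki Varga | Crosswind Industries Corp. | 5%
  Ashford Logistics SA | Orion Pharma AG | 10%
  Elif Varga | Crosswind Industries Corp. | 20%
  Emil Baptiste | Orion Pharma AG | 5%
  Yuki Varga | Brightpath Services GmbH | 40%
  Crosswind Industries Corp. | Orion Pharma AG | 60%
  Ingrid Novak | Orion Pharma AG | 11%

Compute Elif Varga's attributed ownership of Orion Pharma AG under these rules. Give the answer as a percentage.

By parent–child attribution (R3), Elif Varga is treated as also owning Yuki Varga's interest in Crosswind Industries Corp, giving 20% + 5% = 25%.
By parent–child attribution (R3), Elif Varga is treated as owning Yuki Varga's 40% interest in Brightpath Services GmbH.
Chain via Crosswind Industries Corp. (R1): 25% × 60% = 15% of Orion Pharma AG.
Chain via Ashford Logistics SA (R1): 65% × 10% = 6.5% of Orion Pharma AG.
Chain via Brightpath Services GmbH (R1): 40% × 10% = 4% of Orion Pharma AG.
Aggregating (R2): 15% + 6.5% + 4% = 25.5%.

25.5%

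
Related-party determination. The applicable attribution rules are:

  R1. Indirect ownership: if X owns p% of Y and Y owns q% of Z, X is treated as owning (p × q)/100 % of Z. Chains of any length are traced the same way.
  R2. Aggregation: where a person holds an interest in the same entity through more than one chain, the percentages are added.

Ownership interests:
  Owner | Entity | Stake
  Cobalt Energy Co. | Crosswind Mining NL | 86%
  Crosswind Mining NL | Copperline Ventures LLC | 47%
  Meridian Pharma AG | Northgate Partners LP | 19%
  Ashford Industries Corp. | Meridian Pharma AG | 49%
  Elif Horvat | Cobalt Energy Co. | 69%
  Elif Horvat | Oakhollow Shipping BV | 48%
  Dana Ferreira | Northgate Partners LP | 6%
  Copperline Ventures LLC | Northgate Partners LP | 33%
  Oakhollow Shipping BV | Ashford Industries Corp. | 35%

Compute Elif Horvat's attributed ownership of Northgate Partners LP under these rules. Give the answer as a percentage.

Chain via Oakhollow Shipping BV → Ashford Industries Corp. → Meridian Pharma AG (R1): 48% × 35% × 49% × 19% = 1.56408% of Northgate Partners LP.
Chain via Cobalt Energy Co. → Crosswind Mining NL → Copperline Ventures LLC (R1): 69% × 86% × 47% × 33% = 9.203634% of Northgate Partners LP.
Aggregating (R2): 1.56408% + 9.203634% = 10.767714%.

10.767714%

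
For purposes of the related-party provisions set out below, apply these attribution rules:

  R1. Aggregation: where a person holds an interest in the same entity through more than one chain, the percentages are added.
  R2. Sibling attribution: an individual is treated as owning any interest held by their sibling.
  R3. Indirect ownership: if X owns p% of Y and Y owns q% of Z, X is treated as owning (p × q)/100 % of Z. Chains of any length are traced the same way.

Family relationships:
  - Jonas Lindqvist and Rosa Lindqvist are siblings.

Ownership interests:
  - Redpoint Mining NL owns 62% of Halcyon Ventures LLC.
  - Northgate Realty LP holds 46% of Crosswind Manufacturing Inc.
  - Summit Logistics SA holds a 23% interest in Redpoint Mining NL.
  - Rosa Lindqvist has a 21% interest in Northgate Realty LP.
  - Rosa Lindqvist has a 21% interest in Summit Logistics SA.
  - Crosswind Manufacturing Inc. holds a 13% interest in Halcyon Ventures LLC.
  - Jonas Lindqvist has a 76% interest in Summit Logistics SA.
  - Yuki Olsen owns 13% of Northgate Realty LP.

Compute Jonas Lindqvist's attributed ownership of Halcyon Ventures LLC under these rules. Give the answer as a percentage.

By sibling attribution (R2), Jonas Lindqvist is treated as also owning Rosa Lindqvist's interest in Summit Logistics SA, giving 76% + 21% = 97%.
By sibling attribution (R2), Jonas Lindqvist is treated as owning Rosa Lindqvist's 21% interest in Northgate Realty LP.
Chain via Summit Logistics SA → Redpoint Mining NL (R3): 97% × 23% × 62% = 13.8322% of Halcyon Ventures LLC.
Chain via Northgate Realty LP → Crosswind Manufacturing Inc. (R3): 21% × 46% × 13% = 1.2558% of Halcyon Ventures LLC.
Aggregating (R1): 13.8322% + 1.2558% = 15.088%.

15.088%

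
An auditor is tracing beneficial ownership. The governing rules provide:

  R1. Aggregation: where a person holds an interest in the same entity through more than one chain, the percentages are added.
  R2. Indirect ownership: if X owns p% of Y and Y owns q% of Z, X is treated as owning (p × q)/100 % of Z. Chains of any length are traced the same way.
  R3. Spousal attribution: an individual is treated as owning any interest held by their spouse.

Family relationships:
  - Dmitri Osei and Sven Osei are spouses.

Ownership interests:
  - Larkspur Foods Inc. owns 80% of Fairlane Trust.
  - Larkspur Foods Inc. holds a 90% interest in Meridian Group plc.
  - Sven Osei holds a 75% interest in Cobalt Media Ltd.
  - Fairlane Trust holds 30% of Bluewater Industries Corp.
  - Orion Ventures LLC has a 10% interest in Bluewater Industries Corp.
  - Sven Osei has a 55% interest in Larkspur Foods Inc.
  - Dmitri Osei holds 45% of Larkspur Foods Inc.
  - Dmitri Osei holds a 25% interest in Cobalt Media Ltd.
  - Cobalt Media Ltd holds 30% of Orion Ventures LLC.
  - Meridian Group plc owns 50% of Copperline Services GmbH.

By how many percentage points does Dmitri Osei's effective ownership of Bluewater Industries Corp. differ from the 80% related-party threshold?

By spousal attribution (R3), Dmitri Osei is treated as also owning Sven Osei's interest in Cobalt Media Ltd, giving 25% + 75% = 100%.
By spousal attribution (R3), Dmitri Osei is treated as also owning Sven Osei's interest in Larkspur Foods Inc, giving 45% + 55% = 100%.
Chain via Cobalt Media Ltd → Orion Ventures LLC (R2): 100% × 30% × 10% = 3% of Bluewater Industries Corp.
Chain via Larkspur Foods Inc. → Fairlane Trust (R2): 100% × 80% × 30% = 24% of Bluewater Industries Corp.
Aggregating (R1): 3% + 24% = 27%.
27% falls short of the 80% threshold by 53 percentage points.

53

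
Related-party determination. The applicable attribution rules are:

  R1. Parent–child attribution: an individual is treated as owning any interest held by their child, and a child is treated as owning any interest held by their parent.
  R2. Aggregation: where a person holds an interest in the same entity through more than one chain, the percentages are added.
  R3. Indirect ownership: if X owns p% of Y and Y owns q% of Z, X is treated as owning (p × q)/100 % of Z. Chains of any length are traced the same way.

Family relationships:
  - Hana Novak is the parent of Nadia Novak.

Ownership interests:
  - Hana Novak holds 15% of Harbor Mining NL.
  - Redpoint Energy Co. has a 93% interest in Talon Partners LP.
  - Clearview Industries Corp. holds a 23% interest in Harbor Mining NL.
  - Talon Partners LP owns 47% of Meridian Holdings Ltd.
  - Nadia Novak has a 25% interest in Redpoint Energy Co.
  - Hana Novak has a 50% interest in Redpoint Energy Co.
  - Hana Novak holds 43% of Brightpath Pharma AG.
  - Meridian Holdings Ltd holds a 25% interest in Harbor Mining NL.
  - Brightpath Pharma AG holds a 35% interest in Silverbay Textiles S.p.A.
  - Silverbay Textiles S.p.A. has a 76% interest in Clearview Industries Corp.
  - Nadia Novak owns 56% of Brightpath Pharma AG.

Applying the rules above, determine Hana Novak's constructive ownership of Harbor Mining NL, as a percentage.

29.252445%

By parent–child attribution (R1), Hana Novak is treated as also owning Nadia Novak's interest in Brightpath Pharma AG, giving 43% + 56% = 99%.
By parent–child attribution (R1), Hana Novak is treated as also owning Nadia Novak's interest in Redpoint Energy Co, giving 50% + 25% = 75%.
Chain via Brightpath Pharma AG → Silverbay Textiles S.p.A. → Clearview Industries Corp. (R3): 99% × 35% × 76% × 23% = 6.05682% of Harbor Mining NL.
Chain via Redpoint Energy Co. → Talon Partners LP → Meridian Holdings Ltd (R3): 75% × 93% × 47% × 25% = 8.195625% of Harbor Mining NL.
Direct interest in Harbor Mining NL: 15%.
Aggregating (R2): 6.05682% + 8.195625% + 15% = 29.252445%.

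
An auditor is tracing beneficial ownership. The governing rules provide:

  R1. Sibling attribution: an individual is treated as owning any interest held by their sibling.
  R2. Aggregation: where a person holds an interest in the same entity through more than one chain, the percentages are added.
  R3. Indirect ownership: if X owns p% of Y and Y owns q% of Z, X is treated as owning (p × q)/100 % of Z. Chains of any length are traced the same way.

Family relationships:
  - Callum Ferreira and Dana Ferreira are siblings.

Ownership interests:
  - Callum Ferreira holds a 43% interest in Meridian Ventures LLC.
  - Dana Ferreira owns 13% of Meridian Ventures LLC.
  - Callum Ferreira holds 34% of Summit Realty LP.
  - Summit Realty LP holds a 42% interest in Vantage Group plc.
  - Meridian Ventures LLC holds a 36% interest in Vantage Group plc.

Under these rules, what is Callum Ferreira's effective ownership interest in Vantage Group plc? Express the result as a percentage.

By sibling attribution (R1), Callum Ferreira is treated as also owning Dana Ferreira's interest in Meridian Ventures LLC, giving 43% + 13% = 56%.
Chain via Meridian Ventures LLC (R3): 56% × 36% = 20.16% of Vantage Group plc.
Chain via Summit Realty LP (R3): 34% × 42% = 14.28% of Vantage Group plc.
Aggregating (R2): 20.16% + 14.28% = 34.44%.

34.44%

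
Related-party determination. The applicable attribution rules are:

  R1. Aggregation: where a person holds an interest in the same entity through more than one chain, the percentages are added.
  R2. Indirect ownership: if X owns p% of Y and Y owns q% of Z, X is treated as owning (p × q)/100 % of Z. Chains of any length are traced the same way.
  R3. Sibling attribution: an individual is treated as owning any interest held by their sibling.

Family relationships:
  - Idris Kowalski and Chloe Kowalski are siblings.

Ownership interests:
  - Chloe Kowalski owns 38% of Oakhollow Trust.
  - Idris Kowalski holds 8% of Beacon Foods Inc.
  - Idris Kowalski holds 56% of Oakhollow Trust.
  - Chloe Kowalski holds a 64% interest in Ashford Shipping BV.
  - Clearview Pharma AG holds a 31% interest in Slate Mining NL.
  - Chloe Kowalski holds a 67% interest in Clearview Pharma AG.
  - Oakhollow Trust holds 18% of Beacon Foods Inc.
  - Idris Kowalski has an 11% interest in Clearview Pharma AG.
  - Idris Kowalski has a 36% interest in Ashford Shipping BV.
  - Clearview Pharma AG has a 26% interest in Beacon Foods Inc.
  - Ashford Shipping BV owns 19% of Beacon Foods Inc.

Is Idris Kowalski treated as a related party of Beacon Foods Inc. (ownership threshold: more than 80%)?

No

By sibling attribution (R3), Idris Kowalski is treated as also owning Chloe Kowalski's interest in Clearview Pharma AG, giving 11% + 67% = 78%.
By sibling attribution (R3), Idris Kowalski is treated as also owning Chloe Kowalski's interest in Ashford Shipping BV, giving 36% + 64% = 100%.
By sibling attribution (R3), Idris Kowalski is treated as also owning Chloe Kowalski's interest in Oakhollow Trust, giving 56% + 38% = 94%.
Chain via Clearview Pharma AG (R2): 78% × 26% = 20.28% of Beacon Foods Inc.
Chain via Ashford Shipping BV (R2): 100% × 19% = 19% of Beacon Foods Inc.
Chain via Oakhollow Trust (R2): 94% × 18% = 16.92% of Beacon Foods Inc.
Direct interest in Beacon Foods Inc: 8%.
Aggregating (R1): 20.28% + 19% + 16.92% + 8% = 64.2%.
64.2% does not exceed the 80% threshold, so Idris is not a related party to Beacon Foods Inc.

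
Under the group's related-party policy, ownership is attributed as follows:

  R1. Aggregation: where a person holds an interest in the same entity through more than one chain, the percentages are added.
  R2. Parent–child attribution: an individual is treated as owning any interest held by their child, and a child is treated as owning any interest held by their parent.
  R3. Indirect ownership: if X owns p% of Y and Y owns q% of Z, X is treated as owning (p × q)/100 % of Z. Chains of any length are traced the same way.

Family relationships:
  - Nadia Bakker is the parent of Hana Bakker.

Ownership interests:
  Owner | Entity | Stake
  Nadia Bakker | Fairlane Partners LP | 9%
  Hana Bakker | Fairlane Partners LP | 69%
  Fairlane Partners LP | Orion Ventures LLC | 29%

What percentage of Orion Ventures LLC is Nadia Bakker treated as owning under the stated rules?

By parent–child attribution (R2), Nadia Bakker is treated as also owning Hana Bakker's interest in Fairlane Partners LP, giving 9% + 69% = 78%.
Chain via Fairlane Partners LP (R3): 78% × 29% = 22.62% of Orion Ventures LLC.

22.62%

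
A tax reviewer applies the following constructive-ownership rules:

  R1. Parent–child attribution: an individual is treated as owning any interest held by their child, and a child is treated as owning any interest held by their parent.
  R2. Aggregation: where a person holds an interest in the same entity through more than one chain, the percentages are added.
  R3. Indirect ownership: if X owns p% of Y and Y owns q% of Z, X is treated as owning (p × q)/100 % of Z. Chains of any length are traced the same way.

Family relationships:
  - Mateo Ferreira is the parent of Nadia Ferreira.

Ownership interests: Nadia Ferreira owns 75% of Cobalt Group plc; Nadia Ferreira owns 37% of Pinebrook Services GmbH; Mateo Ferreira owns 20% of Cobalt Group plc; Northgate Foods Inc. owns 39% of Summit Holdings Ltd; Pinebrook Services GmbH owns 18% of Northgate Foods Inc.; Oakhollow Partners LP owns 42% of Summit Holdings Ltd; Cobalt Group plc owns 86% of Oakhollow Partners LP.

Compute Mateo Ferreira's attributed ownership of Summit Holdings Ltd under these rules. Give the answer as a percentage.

36.9114%

By parent–child attribution (R1), Mateo Ferreira is treated as also owning Nadia Ferreira's interest in Cobalt Group plc, giving 20% + 75% = 95%.
By parent–child attribution (R1), Mateo Ferreira is treated as owning Nadia Ferreira's 37% interest in Pinebrook Services GmbH.
Chain via Cobalt Group plc → Oakhollow Partners LP (R3): 95% × 86% × 42% = 34.314% of Summit Holdings Ltd.
Chain via Pinebrook Services GmbH → Northgate Foods Inc. (R3): 37% × 18% × 39% = 2.5974% of Summit Holdings Ltd.
Aggregating (R2): 34.314% + 2.5974% = 36.9114%.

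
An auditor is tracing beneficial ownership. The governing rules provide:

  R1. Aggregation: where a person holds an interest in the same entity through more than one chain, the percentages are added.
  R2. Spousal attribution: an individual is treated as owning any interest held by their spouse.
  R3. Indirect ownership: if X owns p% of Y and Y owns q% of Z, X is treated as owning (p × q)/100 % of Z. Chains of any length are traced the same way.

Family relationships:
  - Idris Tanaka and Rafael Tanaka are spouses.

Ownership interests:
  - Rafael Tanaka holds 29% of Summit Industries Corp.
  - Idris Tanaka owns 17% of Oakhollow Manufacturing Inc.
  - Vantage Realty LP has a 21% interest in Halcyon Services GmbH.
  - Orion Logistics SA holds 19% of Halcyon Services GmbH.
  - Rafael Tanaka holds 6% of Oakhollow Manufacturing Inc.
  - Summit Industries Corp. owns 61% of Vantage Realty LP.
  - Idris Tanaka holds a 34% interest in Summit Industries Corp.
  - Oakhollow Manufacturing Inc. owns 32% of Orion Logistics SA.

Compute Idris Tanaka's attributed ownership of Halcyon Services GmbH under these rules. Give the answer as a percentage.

9.4687%

By spousal attribution (R2), Idris Tanaka is treated as also owning Rafael Tanaka's interest in Summit Industries Corp, giving 34% + 29% = 63%.
By spousal attribution (R2), Idris Tanaka is treated as also owning Rafael Tanaka's interest in Oakhollow Manufacturing Inc, giving 17% + 6% = 23%.
Chain via Summit Industries Corp. → Vantage Realty LP (R3): 63% × 61% × 21% = 8.0703% of Halcyon Services GmbH.
Chain via Oakhollow Manufacturing Inc. → Orion Logistics SA (R3): 23% × 32% × 19% = 1.3984% of Halcyon Services GmbH.
Aggregating (R1): 8.0703% + 1.3984% = 9.4687%.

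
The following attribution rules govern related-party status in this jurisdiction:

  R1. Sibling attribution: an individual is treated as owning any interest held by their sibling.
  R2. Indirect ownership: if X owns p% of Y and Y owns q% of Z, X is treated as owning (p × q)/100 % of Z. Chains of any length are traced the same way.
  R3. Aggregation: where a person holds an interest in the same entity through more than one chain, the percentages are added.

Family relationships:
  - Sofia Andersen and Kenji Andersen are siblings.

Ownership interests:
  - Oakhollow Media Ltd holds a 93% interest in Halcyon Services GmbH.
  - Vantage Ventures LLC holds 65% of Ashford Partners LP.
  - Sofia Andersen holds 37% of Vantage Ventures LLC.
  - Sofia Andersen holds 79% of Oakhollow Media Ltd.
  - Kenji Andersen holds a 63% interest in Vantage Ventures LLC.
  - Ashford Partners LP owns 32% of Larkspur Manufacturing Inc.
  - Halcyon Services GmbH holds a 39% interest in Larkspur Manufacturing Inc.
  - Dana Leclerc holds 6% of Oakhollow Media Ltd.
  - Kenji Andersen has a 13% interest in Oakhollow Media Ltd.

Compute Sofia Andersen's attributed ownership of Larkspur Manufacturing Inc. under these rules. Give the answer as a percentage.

By sibling attribution (R1), Sofia Andersen is treated as also owning Kenji Andersen's interest in Oakhollow Media Ltd, giving 79% + 13% = 92%.
By sibling attribution (R1), Sofia Andersen is treated as also owning Kenji Andersen's interest in Vantage Ventures LLC, giving 37% + 63% = 100%.
Chain via Oakhollow Media Ltd → Halcyon Services GmbH (R2): 92% × 93% × 39% = 33.3684% of Larkspur Manufacturing Inc.
Chain via Vantage Ventures LLC → Ashford Partners LP (R2): 100% × 65% × 32% = 20.8% of Larkspur Manufacturing Inc.
Aggregating (R3): 33.3684% + 20.8% = 54.1684%.

54.1684%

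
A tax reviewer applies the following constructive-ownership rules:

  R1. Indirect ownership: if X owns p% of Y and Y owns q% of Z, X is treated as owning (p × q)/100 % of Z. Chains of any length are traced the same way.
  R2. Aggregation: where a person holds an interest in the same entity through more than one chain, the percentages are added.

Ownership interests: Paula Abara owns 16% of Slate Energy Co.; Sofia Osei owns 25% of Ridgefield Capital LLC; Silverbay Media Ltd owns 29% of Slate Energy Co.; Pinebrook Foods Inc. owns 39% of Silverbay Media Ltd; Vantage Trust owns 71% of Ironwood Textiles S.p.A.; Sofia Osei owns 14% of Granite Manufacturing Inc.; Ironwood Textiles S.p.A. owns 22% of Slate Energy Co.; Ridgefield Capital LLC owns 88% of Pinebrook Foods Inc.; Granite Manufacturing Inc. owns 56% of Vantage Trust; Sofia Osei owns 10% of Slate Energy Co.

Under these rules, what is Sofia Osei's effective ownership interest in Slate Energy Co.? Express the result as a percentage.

13.712808%

Chain via Granite Manufacturing Inc. → Vantage Trust → Ironwood Textiles S.p.A. (R1): 14% × 56% × 71% × 22% = 1.224608% of Slate Energy Co.
Chain via Ridgefield Capital LLC → Pinebrook Foods Inc. → Silverbay Media Ltd (R1): 25% × 88% × 39% × 29% = 2.4882% of Slate Energy Co.
Direct interest in Slate Energy Co: 10%.
Aggregating (R2): 1.224608% + 2.4882% + 10% = 13.712808%.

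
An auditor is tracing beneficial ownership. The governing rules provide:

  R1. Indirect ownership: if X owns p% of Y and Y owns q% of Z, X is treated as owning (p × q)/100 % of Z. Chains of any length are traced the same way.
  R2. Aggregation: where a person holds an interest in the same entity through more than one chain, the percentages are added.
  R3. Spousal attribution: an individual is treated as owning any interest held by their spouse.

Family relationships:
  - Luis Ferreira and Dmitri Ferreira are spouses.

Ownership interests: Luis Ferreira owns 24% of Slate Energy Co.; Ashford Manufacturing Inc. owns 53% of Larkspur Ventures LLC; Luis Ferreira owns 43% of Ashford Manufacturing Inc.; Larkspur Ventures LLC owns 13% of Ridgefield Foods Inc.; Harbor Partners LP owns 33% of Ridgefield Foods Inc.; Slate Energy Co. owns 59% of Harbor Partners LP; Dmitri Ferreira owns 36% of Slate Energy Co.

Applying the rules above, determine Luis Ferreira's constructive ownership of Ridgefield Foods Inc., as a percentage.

By spousal attribution (R3), Luis Ferreira is treated as also owning Dmitri Ferreira's interest in Slate Energy Co, giving 24% + 36% = 60%.
Chain via Slate Energy Co. → Harbor Partners LP (R1): 60% × 59% × 33% = 11.682% of Ridgefield Foods Inc.
Chain via Ashford Manufacturing Inc. → Larkspur Ventures LLC (R1): 43% × 53% × 13% = 2.9627% of Ridgefield Foods Inc.
Aggregating (R2): 11.682% + 2.9627% = 14.6447%.

14.6447%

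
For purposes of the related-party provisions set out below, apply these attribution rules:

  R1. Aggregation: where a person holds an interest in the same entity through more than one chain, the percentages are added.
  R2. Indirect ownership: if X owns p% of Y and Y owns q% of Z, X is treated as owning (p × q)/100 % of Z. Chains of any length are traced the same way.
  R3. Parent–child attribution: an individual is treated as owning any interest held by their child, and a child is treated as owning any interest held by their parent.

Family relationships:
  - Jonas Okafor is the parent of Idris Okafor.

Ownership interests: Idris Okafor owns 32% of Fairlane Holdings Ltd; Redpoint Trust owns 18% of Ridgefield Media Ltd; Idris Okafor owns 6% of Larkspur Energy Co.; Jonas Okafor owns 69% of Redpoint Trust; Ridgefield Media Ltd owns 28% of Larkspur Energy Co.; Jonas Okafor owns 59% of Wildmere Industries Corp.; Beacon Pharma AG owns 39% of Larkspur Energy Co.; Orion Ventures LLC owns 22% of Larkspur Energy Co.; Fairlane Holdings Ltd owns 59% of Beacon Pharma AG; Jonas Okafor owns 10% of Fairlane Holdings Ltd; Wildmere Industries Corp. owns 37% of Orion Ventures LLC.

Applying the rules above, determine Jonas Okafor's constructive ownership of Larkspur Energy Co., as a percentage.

23.9444%

By parent–child attribution (R3), Jonas Okafor is treated as also owning Idris Okafor's interest in Fairlane Holdings Ltd, giving 10% + 32% = 42%.
By parent–child attribution (R3), Jonas Okafor is treated as owning Idris Okafor's 6% interest in Larkspur Energy Co.
Chain via Wildmere Industries Corp. → Orion Ventures LLC (R2): 59% × 37% × 22% = 4.8026% of Larkspur Energy Co.
Chain via Redpoint Trust → Ridgefield Media Ltd (R2): 69% × 18% × 28% = 3.4776% of Larkspur Energy Co.
Chain via Fairlane Holdings Ltd → Beacon Pharma AG (R2): 42% × 59% × 39% = 9.6642% of Larkspur Energy Co.
Direct interest in Larkspur Energy Co: 6%.
Aggregating (R1): 4.8026% + 3.4776% + 9.6642% + 6% = 23.9444%.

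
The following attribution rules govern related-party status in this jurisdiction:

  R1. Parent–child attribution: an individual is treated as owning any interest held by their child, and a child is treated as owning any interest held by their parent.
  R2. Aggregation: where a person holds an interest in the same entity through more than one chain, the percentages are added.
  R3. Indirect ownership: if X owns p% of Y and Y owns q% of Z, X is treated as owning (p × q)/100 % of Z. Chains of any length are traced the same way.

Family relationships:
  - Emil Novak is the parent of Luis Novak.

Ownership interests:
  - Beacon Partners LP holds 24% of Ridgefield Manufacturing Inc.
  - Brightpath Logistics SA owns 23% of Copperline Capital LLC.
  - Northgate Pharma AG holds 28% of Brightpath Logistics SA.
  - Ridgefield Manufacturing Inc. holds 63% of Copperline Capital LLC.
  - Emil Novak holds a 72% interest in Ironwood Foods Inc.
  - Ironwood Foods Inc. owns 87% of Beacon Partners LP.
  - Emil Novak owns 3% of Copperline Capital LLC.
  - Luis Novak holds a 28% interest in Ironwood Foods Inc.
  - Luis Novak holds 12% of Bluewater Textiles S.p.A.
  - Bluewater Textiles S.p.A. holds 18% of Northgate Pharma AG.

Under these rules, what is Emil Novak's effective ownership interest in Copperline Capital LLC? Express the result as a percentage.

By parent–child attribution (R1), Emil Novak is treated as also owning Luis Novak's interest in Ironwood Foods Inc, giving 72% + 28% = 100%.
By parent–child attribution (R1), Emil Novak is treated as owning Luis Novak's 12% interest in Bluewater Textiles S.p.A.
Chain via Ironwood Foods Inc. → Beacon Partners LP → Ridgefield Manufacturing Inc. (R3): 100% × 87% × 24% × 63% = 13.1544% of Copperline Capital LLC.
Direct interest in Copperline Capital LLC: 3%.
Chain via Bluewater Textiles S.p.A. → Northgate Pharma AG → Brightpath Logistics SA (R3): 12% × 18% × 28% × 23% = 0.139104% of Copperline Capital LLC.
Aggregating (R2): 13.1544% + 3% + 0.139104% = 16.293504%.

16.293504%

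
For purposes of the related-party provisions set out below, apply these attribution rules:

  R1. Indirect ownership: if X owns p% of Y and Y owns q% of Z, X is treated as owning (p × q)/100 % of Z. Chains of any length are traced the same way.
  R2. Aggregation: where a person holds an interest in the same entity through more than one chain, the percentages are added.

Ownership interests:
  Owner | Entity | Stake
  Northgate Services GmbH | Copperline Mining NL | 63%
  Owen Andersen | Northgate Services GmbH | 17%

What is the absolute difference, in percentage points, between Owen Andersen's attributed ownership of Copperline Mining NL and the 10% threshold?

Chain via Northgate Services GmbH (R1): 17% × 63% = 10.71% of Copperline Mining NL.
10.71% exceeds the 10% threshold by 0.71 percentage points.

0.71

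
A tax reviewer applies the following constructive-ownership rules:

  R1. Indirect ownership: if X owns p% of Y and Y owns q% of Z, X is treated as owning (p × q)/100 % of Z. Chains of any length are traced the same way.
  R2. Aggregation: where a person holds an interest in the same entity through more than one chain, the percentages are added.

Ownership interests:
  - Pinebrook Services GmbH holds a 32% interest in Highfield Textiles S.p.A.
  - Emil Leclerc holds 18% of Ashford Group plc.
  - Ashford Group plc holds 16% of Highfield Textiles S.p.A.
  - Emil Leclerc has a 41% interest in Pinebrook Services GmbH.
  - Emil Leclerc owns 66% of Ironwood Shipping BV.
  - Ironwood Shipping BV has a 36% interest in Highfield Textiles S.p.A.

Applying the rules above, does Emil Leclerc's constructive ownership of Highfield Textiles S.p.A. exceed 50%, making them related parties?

No

Chain via Ashford Group plc (R1): 18% × 16% = 2.88% of Highfield Textiles S.p.A.
Chain via Ironwood Shipping BV (R1): 66% × 36% = 23.76% of Highfield Textiles S.p.A.
Chain via Pinebrook Services GmbH (R1): 41% × 32% = 13.12% of Highfield Textiles S.p.A.
Aggregating (R2): 2.88% + 23.76% + 13.12% = 39.76%.
39.76% does not exceed the 50% threshold, so Emil is not a related party to Highfield Textiles S.p.A.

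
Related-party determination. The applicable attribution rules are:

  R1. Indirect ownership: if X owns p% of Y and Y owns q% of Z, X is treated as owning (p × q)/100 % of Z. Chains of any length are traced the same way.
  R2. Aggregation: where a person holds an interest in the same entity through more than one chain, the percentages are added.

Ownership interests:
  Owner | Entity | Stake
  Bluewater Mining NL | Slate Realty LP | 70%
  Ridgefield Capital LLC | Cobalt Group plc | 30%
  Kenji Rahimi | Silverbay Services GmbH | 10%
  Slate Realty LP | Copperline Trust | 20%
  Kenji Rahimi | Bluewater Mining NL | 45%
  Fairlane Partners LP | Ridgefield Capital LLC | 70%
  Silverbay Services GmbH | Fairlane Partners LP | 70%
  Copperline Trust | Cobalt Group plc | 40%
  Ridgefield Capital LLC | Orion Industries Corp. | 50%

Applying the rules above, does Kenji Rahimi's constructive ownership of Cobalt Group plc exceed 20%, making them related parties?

Chain via Bluewater Mining NL → Slate Realty LP → Copperline Trust (R1): 45% × 70% × 20% × 40% = 2.52% of Cobalt Group plc.
Chain via Silverbay Services GmbH → Fairlane Partners LP → Ridgefield Capital LLC (R1): 10% × 70% × 70% × 30% = 1.47% of Cobalt Group plc.
Aggregating (R2): 2.52% + 1.47% = 3.99%.
3.99% does not exceed the 20% threshold, so Kenji is not a related party to Cobalt Group plc.

No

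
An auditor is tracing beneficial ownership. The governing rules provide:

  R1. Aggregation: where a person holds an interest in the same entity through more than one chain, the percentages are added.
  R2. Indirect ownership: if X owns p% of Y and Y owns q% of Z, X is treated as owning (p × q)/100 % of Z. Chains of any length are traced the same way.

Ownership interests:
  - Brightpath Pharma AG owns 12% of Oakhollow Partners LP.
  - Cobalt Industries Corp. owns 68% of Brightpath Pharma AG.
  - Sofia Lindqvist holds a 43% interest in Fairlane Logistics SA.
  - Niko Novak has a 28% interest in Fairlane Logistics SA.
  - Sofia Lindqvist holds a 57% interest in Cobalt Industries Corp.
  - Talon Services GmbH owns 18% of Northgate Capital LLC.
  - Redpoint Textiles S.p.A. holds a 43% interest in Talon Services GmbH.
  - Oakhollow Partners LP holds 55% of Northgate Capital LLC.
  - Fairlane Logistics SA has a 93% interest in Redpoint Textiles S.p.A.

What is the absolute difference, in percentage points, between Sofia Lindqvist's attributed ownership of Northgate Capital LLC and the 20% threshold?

Chain via Cobalt Industries Corp. → Brightpath Pharma AG → Oakhollow Partners LP (R2): 57% × 68% × 12% × 55% = 2.55816% of Northgate Capital LLC.
Chain via Fairlane Logistics SA → Redpoint Textiles S.p.A. → Talon Services GmbH (R2): 43% × 93% × 43% × 18% = 3.095226% of Northgate Capital LLC.
Aggregating (R1): 2.55816% + 3.095226% = 5.653386%.
5.653386% falls short of the 20% threshold by 14.346614 percentage points.

14.346614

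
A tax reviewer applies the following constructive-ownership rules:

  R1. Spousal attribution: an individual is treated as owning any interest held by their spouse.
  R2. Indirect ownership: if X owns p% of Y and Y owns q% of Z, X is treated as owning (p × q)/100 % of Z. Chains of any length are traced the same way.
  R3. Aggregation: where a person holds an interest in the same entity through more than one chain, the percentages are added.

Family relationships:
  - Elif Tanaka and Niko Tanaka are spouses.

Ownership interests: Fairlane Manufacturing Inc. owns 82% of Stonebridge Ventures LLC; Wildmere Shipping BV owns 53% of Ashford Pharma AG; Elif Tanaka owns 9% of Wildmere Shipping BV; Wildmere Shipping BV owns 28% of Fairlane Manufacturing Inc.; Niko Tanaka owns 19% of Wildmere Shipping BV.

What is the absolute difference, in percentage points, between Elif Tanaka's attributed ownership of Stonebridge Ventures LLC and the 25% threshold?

By spousal attribution (R1), Elif Tanaka is treated as also owning Niko Tanaka's interest in Wildmere Shipping BV, giving 9% + 19% = 28%.
Chain via Wildmere Shipping BV → Fairlane Manufacturing Inc. (R2): 28% × 28% × 82% = 6.4288% of Stonebridge Ventures LLC.
6.4288% falls short of the 25% threshold by 18.5712 percentage points.

18.5712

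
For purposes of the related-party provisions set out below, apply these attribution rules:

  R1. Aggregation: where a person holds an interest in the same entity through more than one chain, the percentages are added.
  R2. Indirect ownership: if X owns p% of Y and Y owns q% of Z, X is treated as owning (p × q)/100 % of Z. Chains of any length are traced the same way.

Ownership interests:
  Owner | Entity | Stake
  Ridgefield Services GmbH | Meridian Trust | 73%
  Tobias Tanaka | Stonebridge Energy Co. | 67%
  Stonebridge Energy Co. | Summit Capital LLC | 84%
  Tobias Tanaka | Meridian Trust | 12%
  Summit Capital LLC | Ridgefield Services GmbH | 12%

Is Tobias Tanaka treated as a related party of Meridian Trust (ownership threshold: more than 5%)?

Yes

Chain via Stonebridge Energy Co. → Summit Capital LLC → Ridgefield Services GmbH (R2): 67% × 84% × 12% × 73% = 4.930128% of Meridian Trust.
Direct interest in Meridian Trust: 12%.
Aggregating (R1): 4.930128% + 12% = 16.930128%.
16.930128% exceeds the 5% threshold, so Tobias is a related party to Meridian Trust.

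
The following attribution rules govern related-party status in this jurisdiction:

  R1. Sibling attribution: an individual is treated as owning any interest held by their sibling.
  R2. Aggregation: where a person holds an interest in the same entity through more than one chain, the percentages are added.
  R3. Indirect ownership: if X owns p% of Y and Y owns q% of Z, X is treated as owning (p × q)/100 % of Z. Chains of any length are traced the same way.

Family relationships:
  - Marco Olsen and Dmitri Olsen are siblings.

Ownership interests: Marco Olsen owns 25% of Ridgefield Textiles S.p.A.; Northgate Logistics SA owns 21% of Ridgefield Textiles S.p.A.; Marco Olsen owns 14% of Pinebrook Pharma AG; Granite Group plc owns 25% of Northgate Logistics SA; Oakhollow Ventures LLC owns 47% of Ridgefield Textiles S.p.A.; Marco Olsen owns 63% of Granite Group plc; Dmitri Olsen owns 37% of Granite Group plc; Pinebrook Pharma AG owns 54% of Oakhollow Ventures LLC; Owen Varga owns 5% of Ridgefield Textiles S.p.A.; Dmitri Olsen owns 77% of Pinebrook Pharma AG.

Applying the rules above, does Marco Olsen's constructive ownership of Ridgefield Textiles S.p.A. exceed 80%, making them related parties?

No

By sibling attribution (R1), Marco Olsen is treated as also owning Dmitri Olsen's interest in Granite Group plc, giving 63% + 37% = 100%.
By sibling attribution (R1), Marco Olsen is treated as also owning Dmitri Olsen's interest in Pinebrook Pharma AG, giving 14% + 77% = 91%.
Chain via Granite Group plc → Northgate Logistics SA (R3): 100% × 25% × 21% = 5.25% of Ridgefield Textiles S.p.A.
Chain via Pinebrook Pharma AG → Oakhollow Ventures LLC (R3): 91% × 54% × 47% = 23.0958% of Ridgefield Textiles S.p.A.
Direct interest in Ridgefield Textiles S.p.A: 25%.
Aggregating (R2): 5.25% + 23.0958% + 25% = 53.3458%.
53.3458% does not exceed the 80% threshold, so Marco is not a related party to Ridgefield Textiles S.p.A.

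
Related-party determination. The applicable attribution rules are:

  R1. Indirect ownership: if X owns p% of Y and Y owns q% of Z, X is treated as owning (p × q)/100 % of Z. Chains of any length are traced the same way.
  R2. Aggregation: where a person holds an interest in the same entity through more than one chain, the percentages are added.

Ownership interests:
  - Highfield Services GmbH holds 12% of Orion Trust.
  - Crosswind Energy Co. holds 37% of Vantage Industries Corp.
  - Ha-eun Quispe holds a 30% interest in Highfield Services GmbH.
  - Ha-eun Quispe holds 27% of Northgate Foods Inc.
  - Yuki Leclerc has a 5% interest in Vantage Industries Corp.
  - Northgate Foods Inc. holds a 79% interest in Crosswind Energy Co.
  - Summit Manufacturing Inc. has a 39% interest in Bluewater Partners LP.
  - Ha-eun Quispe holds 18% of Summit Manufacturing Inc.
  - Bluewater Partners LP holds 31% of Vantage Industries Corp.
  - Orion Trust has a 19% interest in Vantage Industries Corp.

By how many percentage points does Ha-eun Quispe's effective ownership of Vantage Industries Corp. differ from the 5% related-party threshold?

Chain via Summit Manufacturing Inc. → Bluewater Partners LP (R1): 18% × 39% × 31% = 2.1762% of Vantage Industries Corp.
Chain via Highfield Services GmbH → Orion Trust (R1): 30% × 12% × 19% = 0.684% of Vantage Industries Corp.
Chain via Northgate Foods Inc. → Crosswind Energy Co. (R1): 27% × 79% × 37% = 7.8921% of Vantage Industries Corp.
Aggregating (R2): 2.1762% + 0.684% + 7.8921% = 10.7523%.
10.7523% exceeds the 5% threshold by 5.7523 percentage points.

5.7523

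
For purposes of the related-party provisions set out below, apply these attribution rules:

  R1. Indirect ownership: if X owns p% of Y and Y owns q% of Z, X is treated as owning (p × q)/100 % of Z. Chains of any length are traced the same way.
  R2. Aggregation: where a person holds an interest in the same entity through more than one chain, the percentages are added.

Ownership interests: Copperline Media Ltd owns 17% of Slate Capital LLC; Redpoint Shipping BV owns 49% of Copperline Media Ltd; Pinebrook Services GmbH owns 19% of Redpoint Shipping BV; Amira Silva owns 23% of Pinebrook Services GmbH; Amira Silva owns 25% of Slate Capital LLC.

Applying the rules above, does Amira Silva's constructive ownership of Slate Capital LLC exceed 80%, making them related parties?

Chain via Pinebrook Services GmbH → Redpoint Shipping BV → Copperline Media Ltd (R1): 23% × 19% × 49% × 17% = 0.364021% of Slate Capital LLC.
Direct interest in Slate Capital LLC: 25%.
Aggregating (R2): 0.364021% + 25% = 25.364021%.
25.364021% does not exceed the 80% threshold, so Amira is not a related party to Slate Capital LLC.

No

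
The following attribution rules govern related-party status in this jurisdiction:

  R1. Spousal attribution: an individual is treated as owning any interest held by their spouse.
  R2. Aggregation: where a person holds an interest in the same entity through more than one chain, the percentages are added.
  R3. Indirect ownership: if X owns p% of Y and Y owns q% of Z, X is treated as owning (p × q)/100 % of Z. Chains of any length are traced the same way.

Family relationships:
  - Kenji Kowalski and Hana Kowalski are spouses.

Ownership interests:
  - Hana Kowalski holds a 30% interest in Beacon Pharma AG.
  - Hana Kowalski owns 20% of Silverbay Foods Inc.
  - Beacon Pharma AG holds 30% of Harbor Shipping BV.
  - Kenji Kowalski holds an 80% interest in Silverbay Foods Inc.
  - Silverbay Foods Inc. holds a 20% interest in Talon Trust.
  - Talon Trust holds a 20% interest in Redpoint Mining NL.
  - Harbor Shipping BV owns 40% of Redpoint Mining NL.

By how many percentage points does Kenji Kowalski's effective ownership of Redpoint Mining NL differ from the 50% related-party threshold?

42.4

By spousal attribution (R1), Kenji Kowalski is treated as also owning Hana Kowalski's interest in Silverbay Foods Inc, giving 80% + 20% = 100%.
By spousal attribution (R1), Kenji Kowalski is treated as owning Hana Kowalski's 30% interest in Beacon Pharma AG.
Chain via Silverbay Foods Inc. → Talon Trust (R3): 100% × 20% × 20% = 4% of Redpoint Mining NL.
Chain via Beacon Pharma AG → Harbor Shipping BV (R3): 30% × 30% × 40% = 3.6% of Redpoint Mining NL.
Aggregating (R2): 4% + 3.6% = 7.6%.
7.6% falls short of the 50% threshold by 42.4 percentage points.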